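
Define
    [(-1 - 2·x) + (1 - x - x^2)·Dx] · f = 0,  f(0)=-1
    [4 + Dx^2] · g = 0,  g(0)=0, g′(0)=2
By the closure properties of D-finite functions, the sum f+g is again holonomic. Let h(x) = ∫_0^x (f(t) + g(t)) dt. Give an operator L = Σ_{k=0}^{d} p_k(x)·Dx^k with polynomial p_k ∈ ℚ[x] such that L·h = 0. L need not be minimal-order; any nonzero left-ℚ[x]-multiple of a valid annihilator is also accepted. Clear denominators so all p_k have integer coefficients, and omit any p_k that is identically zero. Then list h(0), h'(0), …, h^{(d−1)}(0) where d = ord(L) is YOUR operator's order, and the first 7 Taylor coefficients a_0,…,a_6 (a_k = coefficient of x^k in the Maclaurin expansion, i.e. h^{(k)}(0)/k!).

f: a_k = -1, -1, -2, -3, -5, -8, -13, …
g: a_k = 0, 2, 0, -4/3, 0, 4/15, 0, …
f+g: L₀ = lclm(L_f,L_g), ord ≤ 1+2.
h=∫₀ˣh₀: take L = L₀·Dx.
L = (44 + 96·x + 32·x^2 + 48·x^3 + 40·x^4 + 16·x^5)·Dx + (-16 + 20·x + 8·x^2 - 16·x^3 + 12·x^4 + 24·x^5 + 8·x^6)·Dx^2 + (11 + 24·x + 8·x^2 + 12·x^3 + 10·x^4 + 4·x^5)·Dx^3 + (-4 + 5·x + 2·x^2 - 4·x^3 + 3·x^4 + 6·x^5 + 2·x^6)·Dx^4  (order 4).
h: a_k = 0, -1, 1/2, -2/3, -13/12, -1, -58/45, …
ICs: h(0) = 0, h′(0) = -1, h′′(0) = 1, h′′′(0) = -4.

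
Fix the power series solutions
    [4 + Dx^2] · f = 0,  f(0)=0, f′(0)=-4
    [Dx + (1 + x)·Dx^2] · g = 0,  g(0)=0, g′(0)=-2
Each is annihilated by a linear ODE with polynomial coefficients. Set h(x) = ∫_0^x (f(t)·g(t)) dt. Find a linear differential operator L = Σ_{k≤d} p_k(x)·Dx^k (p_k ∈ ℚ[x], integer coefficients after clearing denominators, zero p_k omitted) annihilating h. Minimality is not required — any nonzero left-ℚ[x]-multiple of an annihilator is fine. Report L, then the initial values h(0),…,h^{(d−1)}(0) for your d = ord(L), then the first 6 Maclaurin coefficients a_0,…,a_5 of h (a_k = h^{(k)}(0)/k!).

f: a_k = 0, -4, 0, 8/3, 0, -8/15, …
g: a_k = 0, -2, 1, -2/3, 1/2, -2/5, …
Product ⇒ symmetric product L₀, ord ≤ 4.
h=∫h₀ ⇒ L = L₀·Dx.
L = (168 + 864·x + 1456·x^2 + 1024·x^3 + 256·x^4)·Dx + (112 + 368·x + 384·x^2 + 128·x^3)·Dx^2 + (102 + 464·x + 744·x^2 + 512·x^3 + 128·x^4)·Dx^3 + (28 + 92·x + 96·x^2 + 32·x^3)·Dx^4 + (15 + 62·x + 95·x^2 + 64·x^3 + 16·x^4)·Dx^5  (order 5).
h: a_k = 0, 0, 0, 8/3, -1, -8/15, …
ICs: h(0) = 0, h′(0) = 0, h′′(0) = 0, h′′′(0) = 16, h′′′′(0) = -24.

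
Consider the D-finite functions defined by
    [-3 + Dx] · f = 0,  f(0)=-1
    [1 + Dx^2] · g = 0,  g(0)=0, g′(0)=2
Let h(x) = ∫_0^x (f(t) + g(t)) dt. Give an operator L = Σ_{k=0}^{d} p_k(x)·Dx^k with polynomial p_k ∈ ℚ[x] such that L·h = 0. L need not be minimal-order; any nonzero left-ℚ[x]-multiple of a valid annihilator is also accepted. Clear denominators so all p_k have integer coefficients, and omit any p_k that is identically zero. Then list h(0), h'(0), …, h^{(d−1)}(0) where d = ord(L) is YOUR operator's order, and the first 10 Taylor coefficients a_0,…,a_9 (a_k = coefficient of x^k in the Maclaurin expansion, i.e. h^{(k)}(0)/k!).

f: a_k = -1, -3, -9/2, -9/2, -27/8, -81/40, -81/80, -243/560, -729/4480, -243/4480, …
g: a_k = 0, 2, 0, -1/3, 0, 1/60, 0, -1/2520, 0, 1/181440, …
f+g: L₀ = lclm(L_f,L_g), ord ≤ 1+2.
∫: right-multiply L₀ by Dx.
L = -3·Dx + Dx^2 - 3·Dx^3 + Dx^4  (order 4).
h: a_k = 0, -1, -1/2, -3/2, -29/24, -27/40, -241/720, -81/560, -2189/40320, -81/4480, …
ICs: h(0) = 0, h′(0) = -1, h′′(0) = -1, h′′′(0) = -9.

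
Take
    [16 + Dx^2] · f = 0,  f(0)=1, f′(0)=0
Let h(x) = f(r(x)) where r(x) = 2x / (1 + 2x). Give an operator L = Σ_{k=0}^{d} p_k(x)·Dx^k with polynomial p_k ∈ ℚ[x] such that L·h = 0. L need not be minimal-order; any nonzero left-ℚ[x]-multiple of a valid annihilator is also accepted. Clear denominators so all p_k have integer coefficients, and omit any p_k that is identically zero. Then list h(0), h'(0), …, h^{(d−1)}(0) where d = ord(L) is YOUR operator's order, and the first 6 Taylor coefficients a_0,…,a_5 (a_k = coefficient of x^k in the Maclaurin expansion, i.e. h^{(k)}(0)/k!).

f: a_k = 1, 0, -8, 0, 32/3, 0, …
Change of var in L_f (x↦r) gives L₀.
L = 64 + (4 + 24·x + 48·x^2 + 32·x^3)·Dx + (1 + 8·x + 24·x^2 + 32·x^3 + 16·x^4)·Dx^2  (order 2).
h: a_k = 1, 0, -32, 128, -640/3, -1024/3, …
ICs: h(0) = 1, h′(0) = 0.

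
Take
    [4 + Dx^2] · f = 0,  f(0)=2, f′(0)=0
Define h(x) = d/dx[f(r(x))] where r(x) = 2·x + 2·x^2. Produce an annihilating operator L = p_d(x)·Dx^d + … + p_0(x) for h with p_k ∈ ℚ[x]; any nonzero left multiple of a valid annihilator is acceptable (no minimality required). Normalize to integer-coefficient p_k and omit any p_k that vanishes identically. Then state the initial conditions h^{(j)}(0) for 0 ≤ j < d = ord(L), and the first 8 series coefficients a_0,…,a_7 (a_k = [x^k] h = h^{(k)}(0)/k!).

f: a_k = 2, 0, -4, 0, 4/3, 0, -8/45, 0, …
L₀ from L_f via x↦r, Dx↦r'^{-1}Dx.
Differentiate: ansatz ord ≤ ord L₀ ⇒ L.
L = (28 + 128·x + 384·x^2 + 512·x^3 + 256·x^4) + (-6 - 12·x)·Dx + (1 + 4·x + 4·x^2)·Dx^2  (order 2).
h: a_k = 0, -32, -96, 64/3, 1280/3, 10496/15, 1792/15, -368128/315, …
ICs: h(0) = 0, h′(0) = -32.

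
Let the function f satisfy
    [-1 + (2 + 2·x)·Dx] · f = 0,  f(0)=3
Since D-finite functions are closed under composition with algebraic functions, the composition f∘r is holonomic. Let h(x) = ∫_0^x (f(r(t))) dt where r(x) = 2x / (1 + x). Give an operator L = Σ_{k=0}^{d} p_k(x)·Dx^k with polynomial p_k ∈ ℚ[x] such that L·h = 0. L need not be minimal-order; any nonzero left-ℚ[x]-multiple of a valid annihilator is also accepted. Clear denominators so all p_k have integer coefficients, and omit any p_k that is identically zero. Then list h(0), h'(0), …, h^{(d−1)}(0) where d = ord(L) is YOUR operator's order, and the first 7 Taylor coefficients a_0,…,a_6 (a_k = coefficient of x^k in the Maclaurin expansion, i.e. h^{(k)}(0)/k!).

f: a_k = 3, 3/2, -3/8, 3/16, -15/128, 21/256, -63/1024, …
L₀ from L_f via x↦r, Dx↦r'^{-1}Dx.
h=∫₀ˣh₀: take L = L₀·Dx.
L = -Dx + (1 + 4·x + 3·x^2)·Dx^2  (order 2).
h: a_k = 0, 3, 3/2, -3/2, 15/8, -111/40, 75/16, …
ICs: h(0) = 0, h′(0) = 3.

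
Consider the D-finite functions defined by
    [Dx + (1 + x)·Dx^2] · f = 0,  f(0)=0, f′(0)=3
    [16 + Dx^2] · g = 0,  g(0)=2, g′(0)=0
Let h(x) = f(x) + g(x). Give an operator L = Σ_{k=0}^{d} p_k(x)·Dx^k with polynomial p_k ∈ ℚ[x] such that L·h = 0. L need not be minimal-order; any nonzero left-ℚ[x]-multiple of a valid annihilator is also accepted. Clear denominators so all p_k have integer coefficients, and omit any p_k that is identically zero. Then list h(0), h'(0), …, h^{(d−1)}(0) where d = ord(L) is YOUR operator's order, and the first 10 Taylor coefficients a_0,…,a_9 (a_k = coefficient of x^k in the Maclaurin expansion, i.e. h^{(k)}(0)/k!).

f: a_k = 0, 3, -3/2, 1, -3/4, 3/5, -1/2, 3/7, -3/8, 1/3, …
g: a_k = 2, 0, -16, 0, 64/3, 0, -512/45, 0, 1024/315, 0, …
Weyl lclm of L_f,L_g ⇒ L₀ (ord ≤ 4).
L = (176 + 256·x + 128·x^2)·Dx + (144 + 400·x + 384·x^2 + 128·x^3)·Dx^2 + (11 + 16·x + 8·x^2)·Dx^3 + (9 + 25·x + 24·x^2 + 8·x^3)·Dx^4  (order 4).
h: a_k = 2, 3, -35/2, 1, 247/12, 3/5, -1069/90, 3/7, 7247/2520, 1/3, …
ICs: h(0) = 2, h′(0) = 3, h′′(0) = -35, h′′′(0) = 6.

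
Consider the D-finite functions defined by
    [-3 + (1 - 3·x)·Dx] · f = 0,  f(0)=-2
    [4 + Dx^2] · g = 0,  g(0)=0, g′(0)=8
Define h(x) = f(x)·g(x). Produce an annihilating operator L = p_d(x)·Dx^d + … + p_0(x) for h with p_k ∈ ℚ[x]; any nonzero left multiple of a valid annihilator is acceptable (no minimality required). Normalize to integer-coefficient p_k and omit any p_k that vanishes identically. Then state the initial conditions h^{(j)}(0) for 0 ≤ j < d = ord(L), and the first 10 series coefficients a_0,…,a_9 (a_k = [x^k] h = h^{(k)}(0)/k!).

L = (-4 + 12·x) + 6·Dx + (-1 + 3·x)·Dx^2  (order 2).
h: a_k = 0, -16, -48, -400/3, -400, -18032/15, -18032/5, -3407984/315, -3407984/105, -39435248/405, …
ICs: h(0) = 0, h′(0) = -16.

f: a_k = -2, -6, -18, -54, -162, -486, -1458, -4374, -13122, -39366, …
g: a_k = 0, 8, 0, -16/3, 0, 16/15, 0, -32/315, 0, 16/2835, …
L₀ := L_f ⊗_s L_g (sym. prod.), ord ≤ 2.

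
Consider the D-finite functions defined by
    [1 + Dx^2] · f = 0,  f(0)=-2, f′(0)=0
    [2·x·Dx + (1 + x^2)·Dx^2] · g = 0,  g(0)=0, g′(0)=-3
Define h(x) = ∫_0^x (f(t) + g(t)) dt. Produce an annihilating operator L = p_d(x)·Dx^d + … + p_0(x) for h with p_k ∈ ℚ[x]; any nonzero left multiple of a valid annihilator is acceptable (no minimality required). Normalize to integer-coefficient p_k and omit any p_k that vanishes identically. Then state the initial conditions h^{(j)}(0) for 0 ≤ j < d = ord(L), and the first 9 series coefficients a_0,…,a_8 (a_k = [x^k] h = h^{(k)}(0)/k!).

L = (-22·x + 28·x^3 + 2·x^5)·Dx^2 + (-1 + 7·x^2 + 9·x^4 + x^6)·Dx^3 + (-22·x + 28·x^3 + 2·x^5)·Dx^4 + (-1 + 7·x^2 + 9·x^4 + x^6)·Dx^5  (order 5).
h: a_k = 0, -2, -3/2, 1/3, 1/4, -1/60, -1/10, 1/2520, 3/56, …
ICs: h(0) = 0, h′(0) = -2, h′′(0) = -3, h′′′(0) = 2, h′′′′(0) = 6.

f: a_k = -2, 0, 1, 0, -1/12, 0, 1/360, 0, -1/20160, …
g: a_k = 0, -3, 0, 1, 0, -3/5, 0, 3/7, 0, …
h₀=f+g: left-lcm gives L₀, ord ≤ 4.
h=∫₀ˣh₀: take L = L₀·Dx.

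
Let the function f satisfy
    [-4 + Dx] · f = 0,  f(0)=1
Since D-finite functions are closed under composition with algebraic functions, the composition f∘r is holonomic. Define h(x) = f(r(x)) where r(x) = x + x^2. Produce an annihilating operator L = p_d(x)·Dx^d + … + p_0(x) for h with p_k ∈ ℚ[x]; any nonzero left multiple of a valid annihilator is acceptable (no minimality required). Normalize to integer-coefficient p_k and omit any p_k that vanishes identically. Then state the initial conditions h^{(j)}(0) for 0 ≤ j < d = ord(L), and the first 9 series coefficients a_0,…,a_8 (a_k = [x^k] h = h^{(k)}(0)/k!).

f: a_k = 1, 4, 8, 32/3, 32/3, 128/15, 256/45, 1024/315, 512/315, …
h₀=f(r): pull back L_f along r ⇒ L₀.
L = (-4 - 8·x) + Dx  (order 1).
h: a_k = 1, 4, 12, 80/3, 152/3, 416/5, 5536/45, 52096/315, 1440/7, …
ICs: h(0) = 1.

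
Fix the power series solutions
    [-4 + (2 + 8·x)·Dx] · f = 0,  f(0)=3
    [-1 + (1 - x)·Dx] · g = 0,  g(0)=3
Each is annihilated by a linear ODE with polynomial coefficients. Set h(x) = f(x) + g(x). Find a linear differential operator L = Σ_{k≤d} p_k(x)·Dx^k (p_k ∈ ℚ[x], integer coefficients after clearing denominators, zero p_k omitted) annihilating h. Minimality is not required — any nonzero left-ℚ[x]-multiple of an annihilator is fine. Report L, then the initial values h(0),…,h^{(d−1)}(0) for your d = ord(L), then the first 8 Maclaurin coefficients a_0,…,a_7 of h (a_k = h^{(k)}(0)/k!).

L = (8 + 12·x) + (-6 - 8·x - 36·x^2)·Dx + (-1 + 3·x + 22·x^2 - 24·x^3)·Dx^2  (order 2).
h: a_k = 6, 9, -3, 15, -27, 87, -249, 795, …
ICs: h(0) = 6, h′(0) = 9.

f: a_k = 3, 6, -6, 12, -30, 84, -252, 792, …
g: a_k = 3, 3, 3, 3, 3, 3, 3, 3, …
Weyl lclm of L_f,L_g ⇒ L₀ (ord ≤ 2).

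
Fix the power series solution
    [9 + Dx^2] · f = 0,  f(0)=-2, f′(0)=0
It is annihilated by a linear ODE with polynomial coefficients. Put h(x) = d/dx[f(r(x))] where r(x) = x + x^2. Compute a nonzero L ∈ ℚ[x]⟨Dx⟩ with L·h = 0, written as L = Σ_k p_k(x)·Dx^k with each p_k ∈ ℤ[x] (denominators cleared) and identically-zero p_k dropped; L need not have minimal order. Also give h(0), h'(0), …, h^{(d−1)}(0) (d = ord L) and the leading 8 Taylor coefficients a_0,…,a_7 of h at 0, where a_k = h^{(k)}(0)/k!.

L = (21 + 72·x + 216·x^2 + 288·x^3 + 144·x^4) + (-6 - 12·x)·Dx + (1 + 4·x + 4·x^2)·Dx^2  (order 2).
h: a_k = 0, 18, 54, 9, -135, -4617/20, -2079/20, 52191/280, …
ICs: h(0) = 0, h′(0) = 18.

f: a_k = -2, 0, 9, 0, -27/4, 0, 81/40, 0, …
Change of var in L_f (x↦r) gives L₀.
h=h₀': d/dx-closure on L₀ ⇒ L.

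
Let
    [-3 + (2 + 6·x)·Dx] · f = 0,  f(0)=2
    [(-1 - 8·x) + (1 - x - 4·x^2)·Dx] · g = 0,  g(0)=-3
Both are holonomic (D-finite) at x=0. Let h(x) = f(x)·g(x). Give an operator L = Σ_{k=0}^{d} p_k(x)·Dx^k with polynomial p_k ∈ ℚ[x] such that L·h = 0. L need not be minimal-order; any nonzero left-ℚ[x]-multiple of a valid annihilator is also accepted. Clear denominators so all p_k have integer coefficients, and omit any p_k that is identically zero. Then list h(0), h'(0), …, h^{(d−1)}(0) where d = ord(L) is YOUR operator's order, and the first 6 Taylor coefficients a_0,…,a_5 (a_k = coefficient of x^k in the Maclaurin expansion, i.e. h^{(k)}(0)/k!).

f: a_k = 2, 3, -9/4, 27/8, -405/64, 1701/128, …
g: a_k = -3, -3, -15, -27, -87, -195, …
h₀=f·g: eliminate ⇒ L₀, order ≤ 1·1.
L = (5 + 19·x + 36·x^2) + (-2 - 4·x + 14·x^2 + 24·x^3)·Dx  (order 1).
h: a_k = -6, -15, -129/4, -819/8, -13593/64, -84705/128, …
ICs: h(0) = -6.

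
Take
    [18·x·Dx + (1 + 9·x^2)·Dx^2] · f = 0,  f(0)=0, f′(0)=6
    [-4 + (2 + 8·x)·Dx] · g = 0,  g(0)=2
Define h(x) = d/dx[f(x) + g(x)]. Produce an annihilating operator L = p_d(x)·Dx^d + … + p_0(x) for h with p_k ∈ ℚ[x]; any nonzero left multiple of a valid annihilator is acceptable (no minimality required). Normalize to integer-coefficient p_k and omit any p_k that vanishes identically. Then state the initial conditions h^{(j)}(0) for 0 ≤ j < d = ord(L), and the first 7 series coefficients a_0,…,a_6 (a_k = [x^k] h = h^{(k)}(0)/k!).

L = (-36 - 360·x + 972·x^2 + 1944·x^3) + (-30 - 144·x - 18·x^2 + 3888·x^3 + 6804·x^4)·Dx + (-2 + 10·x + 108·x^2 + 306·x^3 + 1134·x^4 + 1944·x^5)·Dx^2  (order 2).
h: a_k = 10, -8, -30, -80, 766, -1008, -678, …
ICs: h(0) = 10, h′(0) = -8.

f: a_k = 0, 6, 0, -18, 0, 486/5, 0, …
g: a_k = 2, 4, -4, 8, -20, 56, -168, …
L₀ := lclm(L_f,L_g); ord L₀ ≤ 2+1.
Derive L from L₀ (diff closure).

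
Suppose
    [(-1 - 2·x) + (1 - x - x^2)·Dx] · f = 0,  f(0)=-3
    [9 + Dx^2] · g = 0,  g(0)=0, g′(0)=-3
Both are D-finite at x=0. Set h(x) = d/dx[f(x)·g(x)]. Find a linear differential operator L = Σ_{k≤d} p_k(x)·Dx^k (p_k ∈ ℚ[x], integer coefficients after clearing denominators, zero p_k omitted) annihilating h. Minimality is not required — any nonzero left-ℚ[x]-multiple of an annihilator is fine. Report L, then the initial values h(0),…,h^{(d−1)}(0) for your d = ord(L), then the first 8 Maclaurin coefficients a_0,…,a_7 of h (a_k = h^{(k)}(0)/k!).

f: a_k = -3, -3, -6, -9, -15, -24, -39, -63, …
g: a_k = 0, -3, 0, 9/2, 0, -81/40, 0, 243/560, …
Sym-product of L_f,L_g gives L₀ (≤ ord 2).
h=h₀': d/dx-closure on L₀ ⇒ L.
L = (3 - 162·x - 81·x^2 + 162·x^3 + 81·x^4) + (-12 - 6·x + 54·x^2 + 36·x^3)·Dx + (7 - 16·x - 7·x^2 + 18·x^3 + 9·x^4)·Dx^2  (order 2).
h: a_k = 9, 18, 27/2, 54, 963/8, 4509/20, 6759/16, 54837/70, …
ICs: h(0) = 9, h′(0) = 18.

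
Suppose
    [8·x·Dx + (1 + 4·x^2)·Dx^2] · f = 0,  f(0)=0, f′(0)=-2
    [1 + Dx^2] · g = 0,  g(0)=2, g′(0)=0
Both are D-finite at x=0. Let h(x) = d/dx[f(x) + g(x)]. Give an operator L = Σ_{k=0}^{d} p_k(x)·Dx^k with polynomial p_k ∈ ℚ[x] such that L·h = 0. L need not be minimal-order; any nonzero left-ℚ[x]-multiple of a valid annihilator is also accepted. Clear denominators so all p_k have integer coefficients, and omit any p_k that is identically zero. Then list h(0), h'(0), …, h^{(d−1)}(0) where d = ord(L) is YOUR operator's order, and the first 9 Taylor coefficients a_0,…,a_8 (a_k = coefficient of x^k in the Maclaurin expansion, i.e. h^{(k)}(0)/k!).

f: a_k = 0, -2, 0, 8/3, 0, -32/5, 0, 128/7, 0, …
g: a_k = 2, 0, -1, 0, 1/12, 0, -1/360, 0, 1/20160, …
h₀=f+g: left-lcm gives L₀, ord ≤ 4.
Differentiate: ansatz ord ≤ ord L₀ ⇒ L.
L = (-376·x + 1600·x^3 + 128·x^5) + (-7 + 76·x^2 + 432·x^4 + 64·x^6)·Dx + (-376·x + 1600·x^3 + 128·x^5)·Dx^2 + (-7 + 76·x^2 + 432·x^4 + 64·x^6)·Dx^3  (order 3).
h: a_k = -2, -2, 8, 1/3, -32, -1/60, 128, 1/2520, -512, …
ICs: h(0) = -2, h′(0) = -2, h′′(0) = 16.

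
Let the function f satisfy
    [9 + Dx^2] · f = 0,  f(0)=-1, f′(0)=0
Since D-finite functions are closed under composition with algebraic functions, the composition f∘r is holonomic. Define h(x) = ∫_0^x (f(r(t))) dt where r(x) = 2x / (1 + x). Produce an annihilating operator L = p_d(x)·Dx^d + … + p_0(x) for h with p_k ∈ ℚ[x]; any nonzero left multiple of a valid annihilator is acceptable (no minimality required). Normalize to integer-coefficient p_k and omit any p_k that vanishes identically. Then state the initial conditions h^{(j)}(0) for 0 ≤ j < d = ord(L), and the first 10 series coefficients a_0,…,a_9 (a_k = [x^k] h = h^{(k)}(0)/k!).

f: a_k = -1, 0, 9/2, 0, -27/8, 0, 81/80, 0, -729/4480, 0, …
Change of var in L_f (x↦r) gives L₀.
h=∫₀ˣh₀: take L = L₀·Dx.
L = 36·Dx + (2 + 6·x + 6·x^2 + 2·x^3)·Dx^2 + (1 + 4·x + 6·x^2 + 4·x^3 + x^4)·Dx^3  (order 3).
h: a_k = 0, -1, 0, 6, -9, 0, 24, -1926/35, 729/10, -346/7, …
ICs: h(0) = 0, h′(0) = -1, h′′(0) = 0.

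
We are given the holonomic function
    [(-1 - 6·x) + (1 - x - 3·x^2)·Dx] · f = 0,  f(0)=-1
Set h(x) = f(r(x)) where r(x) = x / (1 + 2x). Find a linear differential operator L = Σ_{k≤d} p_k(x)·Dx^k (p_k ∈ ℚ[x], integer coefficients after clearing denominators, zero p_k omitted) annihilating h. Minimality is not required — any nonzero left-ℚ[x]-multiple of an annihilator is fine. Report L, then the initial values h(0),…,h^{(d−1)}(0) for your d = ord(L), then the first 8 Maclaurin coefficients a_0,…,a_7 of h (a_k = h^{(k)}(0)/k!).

L = (1 + 8·x) + (-1 - 5·x - 5·x^2 + 2·x^3)·Dx  (order 1).
h: a_k = -1, -1, -2, 5, -17, 56, -185, 611, …
ICs: h(0) = -1.

f: a_k = -1, -1, -4, -7, -19, -40, -97, -217, …
h₀=f(r): pull back L_f along r ⇒ L₀.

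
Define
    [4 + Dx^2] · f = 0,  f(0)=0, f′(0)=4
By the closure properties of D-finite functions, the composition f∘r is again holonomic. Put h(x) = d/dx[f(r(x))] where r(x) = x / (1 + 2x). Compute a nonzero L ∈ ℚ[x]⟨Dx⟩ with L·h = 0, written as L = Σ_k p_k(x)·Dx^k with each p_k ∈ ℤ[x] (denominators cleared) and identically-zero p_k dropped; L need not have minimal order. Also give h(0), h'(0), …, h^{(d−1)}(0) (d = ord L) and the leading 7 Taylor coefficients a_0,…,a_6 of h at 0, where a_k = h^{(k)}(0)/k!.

f: a_k = 0, 4, 0, -8/3, 0, 8/15, 0, …
Substitute x→r, Dx→(1/r')Dx; clear ⇒ L₀.
h₀' ⇒ L via d/dx closure of L₀.
L = (28 + 96·x + 96·x^2) + (12 + 72·x + 144·x^2 + 96·x^3)·Dx + (1 + 8·x + 24·x^2 + 32·x^3 + 16·x^4)·Dx^2  (order 2).
h: a_k = 4, -16, 40, -64, 8/3, 480, -110896/45, …
ICs: h(0) = 4, h′(0) = -16.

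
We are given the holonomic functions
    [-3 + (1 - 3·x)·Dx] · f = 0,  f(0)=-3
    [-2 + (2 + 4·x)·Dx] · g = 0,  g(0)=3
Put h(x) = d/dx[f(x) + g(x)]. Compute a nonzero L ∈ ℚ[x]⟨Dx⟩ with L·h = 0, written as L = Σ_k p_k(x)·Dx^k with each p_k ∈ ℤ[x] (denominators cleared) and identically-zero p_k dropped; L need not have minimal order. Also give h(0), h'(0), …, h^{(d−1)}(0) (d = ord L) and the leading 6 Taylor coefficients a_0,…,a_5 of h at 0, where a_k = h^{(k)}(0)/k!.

L = (-72 - 54·x) + (-51 - 234·x - 189·x^2)·Dx + (7 + 2·x - 51·x^2 - 54·x^3)·Dx^2  (order 2).
h: a_k = -6, -57, -477/2, -1959/2, -29055/8, -105165/8, …
ICs: h(0) = -6, h′(0) = -57.

f: a_k = -3, -9, -27, -81, -243, -729, …
g: a_k = 3, 3, -3/2, 3/2, -15/8, 21/8, …
L₀ := lclm(L_f,L_g); ord L₀ ≤ 1+1.
h=h₀': d/dx-closure on L₀ ⇒ L.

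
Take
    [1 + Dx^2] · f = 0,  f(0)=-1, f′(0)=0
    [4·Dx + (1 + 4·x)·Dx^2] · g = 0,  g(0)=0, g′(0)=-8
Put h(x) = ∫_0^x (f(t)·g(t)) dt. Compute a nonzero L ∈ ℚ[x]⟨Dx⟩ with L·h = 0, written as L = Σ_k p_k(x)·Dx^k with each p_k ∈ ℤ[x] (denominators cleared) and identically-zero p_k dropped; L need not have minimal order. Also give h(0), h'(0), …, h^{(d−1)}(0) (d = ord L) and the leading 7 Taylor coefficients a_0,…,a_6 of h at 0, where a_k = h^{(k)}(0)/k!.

f: a_k = -1, 0, 1/2, 0, -1/24, 0, 1/720, …
g: a_k = 0, -8, 16, -128/3, 128, -2048/5, 4096/3, …
Sym-product of L_f,L_g gives L₀ (≤ ord 4).
∫: right-multiply L₀ by Dx.
L = (-147 - 144·x - 224·x^2 + 256·x^3 + 256·x^4)·Dx + (-56 - 160·x + 384·x^2 + 512·x^3)·Dx^2 + (-150 - 160·x - 192·x^2 + 512·x^3 + 512·x^4)·Dx^3 + (-56 - 160·x + 384·x^2 + 512·x^3)·Dx^4 + (-3 - 16·x + 32·x^2 + 256·x^3 + 256·x^4)·Dx^5  (order 5).
h: a_k = 0, 0, 4, -16/3, 29/3, -24, 1943/30, …
ICs: h(0) = 0, h′(0) = 0, h′′(0) = 8, h′′′(0) = -32, h′′′′(0) = 232.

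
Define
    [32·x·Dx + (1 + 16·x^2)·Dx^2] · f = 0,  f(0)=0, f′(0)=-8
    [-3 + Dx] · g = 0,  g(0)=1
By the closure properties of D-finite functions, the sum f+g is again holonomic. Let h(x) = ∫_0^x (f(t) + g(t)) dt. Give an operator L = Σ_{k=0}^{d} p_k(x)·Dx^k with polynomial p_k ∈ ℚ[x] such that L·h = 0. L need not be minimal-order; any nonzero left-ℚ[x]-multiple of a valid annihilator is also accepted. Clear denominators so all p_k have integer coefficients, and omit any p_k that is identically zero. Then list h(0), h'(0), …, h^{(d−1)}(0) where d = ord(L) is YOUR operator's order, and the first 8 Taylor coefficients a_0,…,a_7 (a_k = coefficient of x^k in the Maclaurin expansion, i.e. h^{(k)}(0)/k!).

f: a_k = 0, -8, 0, 128/3, 0, -2048/5, 0, 32768/7, …
g: a_k = 1, 3, 9/2, 9/2, 27/8, 81/40, 81/80, 243/560, …
L₀ := lclm(L_f,L_g); ord L₀ ≤ 2+1.
h=∫h₀ ⇒ L = L₀·Dx.
L = (96 - 288·x - 4608·x^2 - 4608·x^3)·Dx^2 + (-41 + 1248·x^2 - 2304·x^4)·Dx^3 + (3 + 32·x + 96·x^2 + 512·x^3 + 768·x^4)·Dx^4  (order 4).
h: a_k = 0, 1, -5/2, 3/2, 283/24, 27/40, -16303/240, 81/560, …
ICs: h(0) = 0, h′(0) = 1, h′′(0) = -5, h′′′(0) = 9.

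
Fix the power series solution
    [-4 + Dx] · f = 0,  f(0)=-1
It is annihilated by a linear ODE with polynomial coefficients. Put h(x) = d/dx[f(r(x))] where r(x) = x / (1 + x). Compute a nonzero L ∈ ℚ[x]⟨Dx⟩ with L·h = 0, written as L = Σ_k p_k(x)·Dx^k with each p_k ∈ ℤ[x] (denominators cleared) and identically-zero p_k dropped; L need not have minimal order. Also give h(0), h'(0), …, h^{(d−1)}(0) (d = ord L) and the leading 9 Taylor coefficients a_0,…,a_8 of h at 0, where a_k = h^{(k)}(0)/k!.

f: a_k = -1, -4, -8, -32/3, -32/3, -128/15, -256/45, -1024/315, -512/315, …
f∘r: x↦r, Dx↦Dx/r' in L_f ⇒ L₀.
h₀' ⇒ L via d/dx closure of L₀.
L = (2 - 2·x) + (-1 - 2·x - x^2)·Dx  (order 1).
h: a_k = -4, -8, 4, 16/3, -28/3, 88/15, 68/45, -2528/315, 3316/315, …
ICs: h(0) = -4.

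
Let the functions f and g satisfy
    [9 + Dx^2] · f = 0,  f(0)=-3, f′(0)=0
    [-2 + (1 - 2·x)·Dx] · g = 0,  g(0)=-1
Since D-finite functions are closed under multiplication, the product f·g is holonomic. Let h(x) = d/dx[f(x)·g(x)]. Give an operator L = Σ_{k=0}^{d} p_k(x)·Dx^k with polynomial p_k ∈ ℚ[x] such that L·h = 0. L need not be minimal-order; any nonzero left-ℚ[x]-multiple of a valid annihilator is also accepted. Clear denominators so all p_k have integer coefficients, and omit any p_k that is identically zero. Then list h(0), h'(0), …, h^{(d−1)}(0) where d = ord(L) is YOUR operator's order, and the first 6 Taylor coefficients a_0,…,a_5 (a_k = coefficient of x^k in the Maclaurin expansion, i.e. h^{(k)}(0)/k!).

f: a_k = -3, 0, 27/2, 0, -81/8, 0, …
g: a_k = -1, -2, -4, -8, -16, -32, …
f·g: L₀ = L_f ⊗_s L_g, ord ≤ 2·1.
h₀' ⇒ L via d/dx closure of L₀.
L = (1 - 36·x + 36·x^2) + (-4 + 8·x)·Dx + (1 - 4·x + 4·x^2)·Dx^2  (order 2).
h: a_k = 6, -3, -9, 33/2, 165/4, 3231/40, …
ICs: h(0) = 6, h′(0) = -3.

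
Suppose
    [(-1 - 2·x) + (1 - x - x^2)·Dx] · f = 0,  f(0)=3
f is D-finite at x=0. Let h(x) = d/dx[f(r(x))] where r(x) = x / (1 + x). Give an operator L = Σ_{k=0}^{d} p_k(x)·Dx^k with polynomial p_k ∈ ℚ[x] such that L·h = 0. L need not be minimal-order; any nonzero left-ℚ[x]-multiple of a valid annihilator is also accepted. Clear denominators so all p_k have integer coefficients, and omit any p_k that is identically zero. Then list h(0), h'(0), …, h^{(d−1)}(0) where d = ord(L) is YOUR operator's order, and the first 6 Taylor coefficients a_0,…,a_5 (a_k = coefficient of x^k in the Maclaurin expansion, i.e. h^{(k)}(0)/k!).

f: a_k = 3, 3, 6, 9, 15, 24, …
Substitute x→r, Dx→(1/r')Dx; clear ⇒ L₀.
h₀' ⇒ L via d/dx closure of L₀.
L = (2 + 6·x + 12·x^2 + 6·x^3) + (-1 - 5·x - 6·x^2 + x^3 + 3·x^4)·Dx  (order 1).
h: a_k = 3, 6, 0, 12, -15, 36, …
ICs: h(0) = 3.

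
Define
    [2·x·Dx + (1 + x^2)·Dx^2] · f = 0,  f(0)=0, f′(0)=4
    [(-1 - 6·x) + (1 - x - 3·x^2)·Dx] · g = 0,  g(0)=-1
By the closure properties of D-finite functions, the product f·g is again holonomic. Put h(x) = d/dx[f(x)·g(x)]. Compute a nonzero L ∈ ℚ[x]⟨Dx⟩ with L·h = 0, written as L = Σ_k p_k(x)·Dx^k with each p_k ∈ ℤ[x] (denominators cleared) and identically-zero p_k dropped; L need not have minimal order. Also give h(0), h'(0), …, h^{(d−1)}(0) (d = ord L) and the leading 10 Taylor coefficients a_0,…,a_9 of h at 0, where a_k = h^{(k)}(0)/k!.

L = (46 + 186·x^2 + 72·x^3 + 324·x^4) + (10 + 62·x + 42·x^2 + 186·x^3 + 72·x^4 + 216·x^5)·Dx + (-3 + 2·x - 2·x^2 + 14·x^3 + 28·x^4 + 12·x^5 + 27·x^6)·Dx^2  (order 2).
h: a_k = -4, -8, -44, -320/3, -1072/3, -4544/5, -38356/15, -688544/105, -603548/35, -393760/9, …
ICs: h(0) = -4, h′(0) = -8.

f: a_k = 0, 4, 0, -4/3, 0, 4/5, 0, -4/7, 0, 4/9, …
g: a_k = -1, -1, -4, -7, -19, -40, -97, -217, -508, -1159, …
L₀ := L_f ⊗_s L_g (sym. prod.), ord ≤ 2.
Derive L from L₀ (diff closure).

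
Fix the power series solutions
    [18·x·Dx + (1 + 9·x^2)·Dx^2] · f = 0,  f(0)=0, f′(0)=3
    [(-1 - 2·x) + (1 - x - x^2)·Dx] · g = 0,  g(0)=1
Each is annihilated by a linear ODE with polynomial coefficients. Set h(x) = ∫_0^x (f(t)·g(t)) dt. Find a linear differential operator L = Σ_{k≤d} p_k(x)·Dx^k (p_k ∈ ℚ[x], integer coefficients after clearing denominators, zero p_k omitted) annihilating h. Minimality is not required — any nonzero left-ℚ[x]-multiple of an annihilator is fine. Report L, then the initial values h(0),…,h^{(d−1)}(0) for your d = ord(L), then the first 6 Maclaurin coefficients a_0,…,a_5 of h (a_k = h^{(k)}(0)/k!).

f: a_k = 0, 3, 0, -9, 0, 243/5, …
g: a_k = 1, 1, 2, 3, 5, 8, …
L₀ := L_f ⊗_s L_g (sym. prod.), ord ≤ 2.
h=∫h₀ ⇒ L = L₀·Dx.
L = (2 + 18·x + 54·x^2)·Dx + (2 - 14·x + 36·x^2 + 54·x^3)·Dx^2 + (-1 + x - 8·x^2 + 9·x^3 + 9·x^4)·Dx^3  (order 3).
h: a_k = 0, 0, 3/2, 1, -3/4, 0, …
ICs: h(0) = 0, h′(0) = 0, h′′(0) = 3.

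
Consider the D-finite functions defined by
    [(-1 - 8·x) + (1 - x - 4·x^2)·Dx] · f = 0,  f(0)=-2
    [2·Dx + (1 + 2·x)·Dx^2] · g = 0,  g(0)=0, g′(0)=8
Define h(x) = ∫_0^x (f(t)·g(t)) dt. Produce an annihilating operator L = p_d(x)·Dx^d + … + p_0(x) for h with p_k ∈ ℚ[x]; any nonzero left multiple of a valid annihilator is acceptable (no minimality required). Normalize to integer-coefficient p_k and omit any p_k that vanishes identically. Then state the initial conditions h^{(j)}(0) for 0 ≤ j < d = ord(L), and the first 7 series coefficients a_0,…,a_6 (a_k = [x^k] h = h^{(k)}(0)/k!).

L = (10 + 32·x)·Dx + (22·x + 40·x^2)·Dx^2 + (-1 - x + 6·x^2 + 8·x^3)·Dx^3  (order 3).
h: a_k = 0, 0, -8, 0, -64/3, -32/3, -3344/45, …
ICs: h(0) = 0, h′(0) = 0, h′′(0) = -16.

f: a_k = -2, -2, -10, -18, -58, -130, -362, …
g: a_k = 0, 8, -8, 32/3, -16, 128/5, -128/3, …
h₀=f·g: eliminate ⇒ L₀, order ≤ 1·2.
Integrate: L := L₀·Dx.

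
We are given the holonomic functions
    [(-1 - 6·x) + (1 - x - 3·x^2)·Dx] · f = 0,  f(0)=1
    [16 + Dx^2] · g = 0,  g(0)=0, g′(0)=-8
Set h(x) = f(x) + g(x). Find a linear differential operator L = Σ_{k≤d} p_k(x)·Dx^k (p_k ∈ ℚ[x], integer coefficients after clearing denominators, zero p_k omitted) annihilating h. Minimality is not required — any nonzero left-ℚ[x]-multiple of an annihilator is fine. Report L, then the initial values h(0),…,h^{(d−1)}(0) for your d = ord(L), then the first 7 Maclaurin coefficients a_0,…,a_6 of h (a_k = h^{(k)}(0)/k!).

L = (464 + 2816·x + 416·x^2 + 2112·x^3 + 5760·x^4 + 6912·x^5) + (-192 + 304·x + 672·x^2 - 1312·x^3 - 1008·x^4 + 3456·x^5 + 3456·x^6)·Dx + (29 + 176·x + 26·x^2 + 132·x^3 + 360·x^4 + 432·x^5)·Dx^2 + (-12 + 19·x + 42·x^2 - 82·x^3 - 63·x^4 + 216·x^5 + 216·x^6)·Dx^3  (order 3).
h: a_k = 1, -7, 4, 85/3, 19, 344/15, 97, …
ICs: h(0) = 1, h′(0) = -7, h′′(0) = 8.

f: a_k = 1, 1, 4, 7, 19, 40, 97, …
g: a_k = 0, -8, 0, 64/3, 0, -256/15, 0, …
L₀ := lclm(L_f,L_g); ord L₀ ≤ 1+2.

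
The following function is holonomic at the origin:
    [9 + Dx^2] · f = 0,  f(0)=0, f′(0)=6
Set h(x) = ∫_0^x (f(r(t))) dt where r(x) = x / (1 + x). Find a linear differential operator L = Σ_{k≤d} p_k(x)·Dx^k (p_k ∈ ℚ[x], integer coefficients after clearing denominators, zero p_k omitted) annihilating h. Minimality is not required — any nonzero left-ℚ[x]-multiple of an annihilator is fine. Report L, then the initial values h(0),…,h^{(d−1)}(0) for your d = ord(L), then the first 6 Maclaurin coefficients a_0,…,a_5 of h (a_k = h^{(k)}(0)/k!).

f: a_k = 0, 6, 0, -9, 0, 81/20, …
f∘r: x↦r, Dx↦Dx/r' in L_f ⇒ L₀.
h=∫₀ˣh₀: take L = L₀·Dx.
L = 9·Dx + (2 + 6·x + 6·x^2 + 2·x^3)·Dx^2 + (1 + 4·x + 6·x^2 + 4·x^3 + x^4)·Dx^3  (order 3).
h: a_k = 0, 0, 3, -2, -3/4, 21/5, …
ICs: h(0) = 0, h′(0) = 0, h′′(0) = 6.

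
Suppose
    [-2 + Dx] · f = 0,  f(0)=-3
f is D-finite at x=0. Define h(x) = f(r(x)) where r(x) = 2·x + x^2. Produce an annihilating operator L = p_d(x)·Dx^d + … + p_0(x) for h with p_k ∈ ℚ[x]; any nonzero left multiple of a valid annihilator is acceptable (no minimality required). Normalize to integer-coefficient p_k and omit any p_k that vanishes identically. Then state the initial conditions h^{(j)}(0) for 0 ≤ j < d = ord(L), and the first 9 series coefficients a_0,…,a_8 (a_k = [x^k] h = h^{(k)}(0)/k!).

f: a_k = -3, -6, -6, -4, -2, -4/5, -4/15, -8/105, -2/105, …
h₀=f(r): pull back L_f along r ⇒ L₀.
L = (-4 - 4·x) + Dx  (order 1).
h: a_k = -3, -12, -30, -56, -86, -568/5, -1996/15, -2960/21, -14386/105, …
ICs: h(0) = -3.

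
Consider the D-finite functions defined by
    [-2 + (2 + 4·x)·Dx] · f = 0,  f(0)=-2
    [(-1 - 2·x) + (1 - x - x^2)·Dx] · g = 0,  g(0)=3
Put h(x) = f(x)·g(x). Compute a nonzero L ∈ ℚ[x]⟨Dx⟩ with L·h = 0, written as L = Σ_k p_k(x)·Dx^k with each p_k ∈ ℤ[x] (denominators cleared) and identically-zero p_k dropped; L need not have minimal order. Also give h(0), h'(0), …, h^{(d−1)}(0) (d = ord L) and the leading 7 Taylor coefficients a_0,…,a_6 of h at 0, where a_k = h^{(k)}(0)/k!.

L = (2 + 3·x + 3·x^2) + (-1 - x + 3·x^2 + 2·x^3)·Dx  (order 1).
h: a_k = -6, -12, -15, -30, -165/4, -153/2, -879/8, …
ICs: h(0) = -6.

f: a_k = -2, -2, 1, -1, 5/4, -7/4, 21/8, …
g: a_k = 3, 3, 6, 9, 15, 24, 39, …
h₀=f·g: eliminate ⇒ L₀, order ≤ 1·1.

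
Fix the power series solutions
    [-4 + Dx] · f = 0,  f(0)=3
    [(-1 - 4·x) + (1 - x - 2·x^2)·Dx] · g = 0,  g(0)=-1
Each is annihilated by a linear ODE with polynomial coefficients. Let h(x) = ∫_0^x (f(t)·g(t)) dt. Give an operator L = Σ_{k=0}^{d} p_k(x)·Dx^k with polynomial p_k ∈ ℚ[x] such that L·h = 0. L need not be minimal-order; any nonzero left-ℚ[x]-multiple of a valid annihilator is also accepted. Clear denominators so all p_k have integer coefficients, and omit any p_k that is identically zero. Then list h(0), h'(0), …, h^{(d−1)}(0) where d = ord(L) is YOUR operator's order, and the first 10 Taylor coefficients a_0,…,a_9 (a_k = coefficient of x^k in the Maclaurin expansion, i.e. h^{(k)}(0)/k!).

f: a_k = 3, 12, 24, 32, 32, 128/5, 256/15, 1024/105, 512/105, 2048/945, …
g: a_k = -1, -1, -3, -5, -11, -21, -43, -85, -171, -341, …
L₀ := L_f ⊗_s L_g (sym. prod.), ord ≤ 1.
h=∫₀ˣh₀: take L = L₀·Dx.
L = (5 - 8·x^2)·Dx + (-1 + x + 2·x^2)·Dx^2  (order 2).
h: a_k = 0, -3, -15/2, -15, -107/4, -229/5, -781/10, -2831/21, -39703/168, -14711/35, …
ICs: h(0) = 0, h′(0) = -3.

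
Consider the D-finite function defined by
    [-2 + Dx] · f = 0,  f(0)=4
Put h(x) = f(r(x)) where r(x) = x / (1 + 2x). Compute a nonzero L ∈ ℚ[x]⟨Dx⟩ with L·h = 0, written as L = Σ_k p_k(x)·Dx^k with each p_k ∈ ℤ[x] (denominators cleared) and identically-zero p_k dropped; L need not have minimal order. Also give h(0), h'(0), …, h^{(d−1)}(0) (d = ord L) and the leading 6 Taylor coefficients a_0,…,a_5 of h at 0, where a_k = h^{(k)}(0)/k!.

L = -2 + (1 + 4·x + 4·x^2)·Dx  (order 1).
h: a_k = 4, 8, -8, 16/3, 8/3, -304/15, …
ICs: h(0) = 4.

f: a_k = 4, 8, 8, 16/3, 8/3, 16/15, …
f∘r: x↦r, Dx↦Dx/r' in L_f ⇒ L₀.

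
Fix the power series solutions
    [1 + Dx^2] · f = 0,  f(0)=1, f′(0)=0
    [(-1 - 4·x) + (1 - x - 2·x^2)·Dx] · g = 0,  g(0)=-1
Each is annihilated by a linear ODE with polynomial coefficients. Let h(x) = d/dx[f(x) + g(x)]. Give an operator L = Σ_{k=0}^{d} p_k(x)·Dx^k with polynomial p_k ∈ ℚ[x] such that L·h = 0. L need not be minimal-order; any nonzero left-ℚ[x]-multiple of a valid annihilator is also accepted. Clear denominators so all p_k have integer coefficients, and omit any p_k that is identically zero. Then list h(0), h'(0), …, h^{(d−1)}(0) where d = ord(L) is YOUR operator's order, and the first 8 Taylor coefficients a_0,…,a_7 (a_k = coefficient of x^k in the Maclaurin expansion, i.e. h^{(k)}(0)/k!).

f: a_k = 1, 0, -1/2, 0, 1/24, 0, -1/720, 0, …
g: a_k = -1, -1, -3, -5, -11, -21, -43, -85, …
Sum ⇒ L₀ = lclm(L_f,L_g) in ℚ(x)⟨Dx⟩.
Derive L from L₀ (diff closure).
L = (270 + 1200·x + 2862·x^2 + 1860·x^3 + 1920·x^4 + 144·x^5 + 96·x^6) + (-31 - 115·x + 75·x^2 + 241·x^3 + 430·x^4 + 372·x^5 + 56·x^6 + 32·x^7)·Dx + (270 + 1200·x + 2862·x^2 + 1860·x^3 + 1920·x^4 + 144·x^5 + 96·x^6)·Dx^2 + (-31 - 115·x + 75·x^2 + 241·x^3 + 430·x^4 + 372·x^5 + 56·x^6 + 32·x^7)·Dx^3  (order 3).
h: a_k = -1, -7, -15, -263/6, -105, -30961/120, -595, -6894719/5040, …
ICs: h(0) = -1, h′(0) = -7, h′′(0) = -30.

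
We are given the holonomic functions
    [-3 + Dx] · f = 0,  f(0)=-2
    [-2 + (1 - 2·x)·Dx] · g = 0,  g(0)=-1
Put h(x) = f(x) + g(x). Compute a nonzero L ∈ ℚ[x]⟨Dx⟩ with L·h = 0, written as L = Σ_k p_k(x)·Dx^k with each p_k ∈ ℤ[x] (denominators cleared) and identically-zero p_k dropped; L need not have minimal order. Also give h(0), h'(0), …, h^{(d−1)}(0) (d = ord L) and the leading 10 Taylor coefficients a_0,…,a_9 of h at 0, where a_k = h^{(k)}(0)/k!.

f: a_k = -2, -6, -9, -9, -27/4, -81/20, -81/40, -243/280, -729/2240, -243/2240, …
g: a_k = -1, -2, -4, -8, -16, -32, -64, -128, -256, -512, …
f+g: L₀ = lclm(L_f,L_g), ord ≤ 1+1.
L = (6 + 36·x) + (1 - 36·x + 36·x^2)·Dx + (-1 + 8·x - 12·x^2)·Dx^2  (order 2).
h: a_k = -3, -8, -13, -17, -91/4, -721/20, -2641/40, -36083/280, -574169/2240, -1147123/2240, …
ICs: h(0) = -3, h′(0) = -8.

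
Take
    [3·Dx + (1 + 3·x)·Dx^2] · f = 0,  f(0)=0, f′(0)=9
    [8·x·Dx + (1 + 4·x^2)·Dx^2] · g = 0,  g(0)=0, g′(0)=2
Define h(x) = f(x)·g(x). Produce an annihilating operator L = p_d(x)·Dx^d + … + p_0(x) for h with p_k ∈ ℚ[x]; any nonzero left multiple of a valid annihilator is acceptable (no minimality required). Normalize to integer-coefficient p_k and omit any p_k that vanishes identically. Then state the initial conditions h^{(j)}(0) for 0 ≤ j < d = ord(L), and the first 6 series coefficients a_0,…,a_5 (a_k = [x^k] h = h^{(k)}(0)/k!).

f: a_k = 0, 9, -27/2, 27, -243/4, 729/5, …
g: a_k = 0, 2, 0, -8/3, 0, 32/5, …
Sym-product of L_f,L_g gives L₀ (≤ ord 4).
L = (1632 + 8496·x + 23040·x^2 + 110016·x^3 + 207360·x^4 + 269568·x^5 + 82944·x^7)·Dx + (418 + 6672·x + 44112·x^2 + 151488·x^3 + 393984·x^4 + 642816·x^5 + 725760·x^6 + 82944·x^7 + 290304·x^8)·Dx^2 + (204 + 1844·x + 12096·x^2 + 47408·x^3 + 122880·x^4 + 240192·x^5 + 331776·x^6 + 361728·x^7 + 82944·x^8 + 165888·x^9)·Dx^3 + (25 + 246·x + 1217·x^2 + 4128·x^3 + 10624·x^4 + 22080·x^5 + 34272·x^6 + 41472·x^7 + 43776·x^8 + 13824·x^9 + 20736·x^10)·Dx^4  (order 4).
h: a_k = 0, 0, 18, -27, 30, -171/2, …
ICs: h(0) = 0, h′(0) = 0, h′′(0) = 36, h′′′(0) = -162.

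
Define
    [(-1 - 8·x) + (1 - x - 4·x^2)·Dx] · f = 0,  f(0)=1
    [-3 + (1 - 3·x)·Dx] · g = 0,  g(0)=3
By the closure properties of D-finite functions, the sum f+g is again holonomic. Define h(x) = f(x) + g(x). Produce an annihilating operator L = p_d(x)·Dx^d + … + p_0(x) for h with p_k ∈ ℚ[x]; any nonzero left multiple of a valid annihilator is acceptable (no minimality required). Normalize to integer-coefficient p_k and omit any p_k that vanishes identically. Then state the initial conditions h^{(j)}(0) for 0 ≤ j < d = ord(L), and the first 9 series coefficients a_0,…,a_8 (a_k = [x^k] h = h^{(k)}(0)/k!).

f: a_k = 1, 1, 5, 9, 29, 65, 181, 441, 1165, …
g: a_k = 3, 9, 27, 81, 243, 729, 2187, 6561, 19683, …
Weyl lclm of L_f,L_g ⇒ L₀ (ord ≤ 2).
L = (6 - 72·x + 144·x^2 - 144·x^3) + (4 - 84·x^2 + 252·x^3 - 288·x^4)·Dx + (-1 + 8·x - 21·x^2 + 8·x^3 + 54·x^4 - 72·x^5)·Dx^2  (order 2).
h: a_k = 4, 10, 32, 90, 272, 794, 2368, 7002, 20848, …
ICs: h(0) = 4, h′(0) = 10.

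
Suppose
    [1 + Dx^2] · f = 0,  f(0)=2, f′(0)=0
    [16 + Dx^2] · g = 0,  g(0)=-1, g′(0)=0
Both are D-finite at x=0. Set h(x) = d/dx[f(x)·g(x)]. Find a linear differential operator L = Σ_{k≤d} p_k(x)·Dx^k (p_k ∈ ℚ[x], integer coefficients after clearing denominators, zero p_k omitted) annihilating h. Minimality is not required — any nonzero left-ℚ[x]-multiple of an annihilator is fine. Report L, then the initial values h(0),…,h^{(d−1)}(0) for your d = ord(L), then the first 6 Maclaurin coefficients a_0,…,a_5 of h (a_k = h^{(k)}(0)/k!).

f: a_k = 2, 0, -1, 0, 1/12, 0, …
g: a_k = -1, 0, 8, 0, -32/3, 0, …
Product ⇒ symmetric product L₀, ord ≤ 4.
h=h₀': d/dx-closure on L₀ ⇒ L.
L = 225 + 34·Dx^2 + Dx^4  (order 4).
h: a_k = 0, 34, 0, -353/3, 0, 8177/60, …
ICs: h(0) = 0, h′(0) = 34, h′′(0) = 0, h′′′(0) = -706.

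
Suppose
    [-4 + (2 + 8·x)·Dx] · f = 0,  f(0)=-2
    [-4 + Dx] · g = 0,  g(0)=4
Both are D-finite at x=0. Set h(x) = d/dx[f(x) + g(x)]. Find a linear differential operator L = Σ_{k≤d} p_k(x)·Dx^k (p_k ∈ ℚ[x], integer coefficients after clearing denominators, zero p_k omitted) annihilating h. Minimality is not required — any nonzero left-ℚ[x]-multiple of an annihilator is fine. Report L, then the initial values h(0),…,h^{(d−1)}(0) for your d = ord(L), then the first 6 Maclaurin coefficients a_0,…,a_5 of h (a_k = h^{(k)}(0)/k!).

L = (-40 - 64·x) + (-2 - 64·x - 128·x^2)·Dx + (3 + 20·x + 32·x^2)·Dx^2  (order 2).
h: a_k = 12, 72, 104, 752/3, -328/3, 17168/15, …
ICs: h(0) = 12, h′(0) = 72.

f: a_k = -2, -4, 4, -8, 20, -56, …
g: a_k = 4, 16, 32, 128/3, 128/3, 512/15, …
L₀ := lclm(L_f,L_g); ord L₀ ≤ 1+1.
Differentiate: ansatz ord ≤ ord L₀ ⇒ L.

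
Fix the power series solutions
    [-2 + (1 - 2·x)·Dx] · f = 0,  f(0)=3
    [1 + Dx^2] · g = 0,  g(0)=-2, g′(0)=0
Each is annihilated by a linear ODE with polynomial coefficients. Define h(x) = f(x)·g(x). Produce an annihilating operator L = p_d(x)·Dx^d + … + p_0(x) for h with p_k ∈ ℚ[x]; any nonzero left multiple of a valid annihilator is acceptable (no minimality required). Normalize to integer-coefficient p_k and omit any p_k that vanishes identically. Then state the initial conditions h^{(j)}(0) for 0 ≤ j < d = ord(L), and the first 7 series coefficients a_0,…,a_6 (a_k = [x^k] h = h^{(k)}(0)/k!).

L = (-1 + 2·x) + 4·Dx + (-1 + 2·x)·Dx^2  (order 2).
h: a_k = -6, -12, -21, -42, -337/4, -337/2, -40439/120, …
ICs: h(0) = -6, h′(0) = -12.

f: a_k = 3, 6, 12, 24, 48, 96, 192, …
g: a_k = -2, 0, 1, 0, -1/12, 0, 1/360, …
L₀ := L_f ⊗_s L_g (sym. prod.), ord ≤ 2.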